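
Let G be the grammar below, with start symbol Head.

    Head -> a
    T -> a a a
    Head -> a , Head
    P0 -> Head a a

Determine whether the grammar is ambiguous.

Unambiguous

Only Head is reachable from Head; ignoring the rest: Right-recursive list with a separator: after each atom, whether the separator follows determines the rule. One parse per string.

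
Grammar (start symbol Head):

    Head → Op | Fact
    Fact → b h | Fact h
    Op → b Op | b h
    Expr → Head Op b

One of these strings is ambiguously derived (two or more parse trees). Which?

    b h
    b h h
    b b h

b h: 2 trees
b h h: 1 tree
b b h: 1 tree

b h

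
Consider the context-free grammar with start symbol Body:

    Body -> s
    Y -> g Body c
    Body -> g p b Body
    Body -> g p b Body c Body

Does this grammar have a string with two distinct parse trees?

Ambiguous

Witness: g p b g p b s c s

Derivation 1: Body ⇒ g p b Body ⇒ g p b g p b Body c Body ⇒ g p b g p b s c Body ⇒ g p b g p b s c s
Derivation 2: Body ⇒ g p b Body c Body ⇒ g p b g p b Body c Body ⇒ g p b g p b s c Body ⇒ g p b g p b s c s

Two distinct leftmost derivations for the same string.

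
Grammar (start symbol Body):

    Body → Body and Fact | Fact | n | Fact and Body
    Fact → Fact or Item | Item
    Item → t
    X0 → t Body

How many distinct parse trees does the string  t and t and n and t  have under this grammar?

3

Parse trees for t and t and n and t:
  [Body [Body [Fact [Item t]] and [Body [Fact [Item t]] and [Body n]]] and [Fact [Item t]]]
  [Body [Fact [Item t]] and [Body [Body [Fact [Item t]] and [Body n]] and [Fact [Item t]]]]
  [Body [Fact [Item t]] and [Body [Fact [Item t]] and [Body [Body n] and [Fact [Item t]]]]]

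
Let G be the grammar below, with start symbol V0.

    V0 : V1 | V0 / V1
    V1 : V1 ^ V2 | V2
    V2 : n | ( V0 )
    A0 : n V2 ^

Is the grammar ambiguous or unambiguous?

Only V0, V1, V2 are reachable from V0; ignoring the rest: V0 → V0 / V1 | V1  ;  V1 → V1 ^ V2 | V2  — a left-associative chain with V2 at the bottom. Each string factors uniquely by precedence.

Unambiguous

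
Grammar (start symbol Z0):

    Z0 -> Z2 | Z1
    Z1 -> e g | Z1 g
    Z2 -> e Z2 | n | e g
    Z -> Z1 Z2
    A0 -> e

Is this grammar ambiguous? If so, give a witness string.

Witness: e g

Derivation 1: Z0 ⇒ Z2 ⇒ e g
Derivation 2: Z0 ⇒ Z1 ⇒ e g

Two distinct leftmost derivations for the same string.

Ambiguous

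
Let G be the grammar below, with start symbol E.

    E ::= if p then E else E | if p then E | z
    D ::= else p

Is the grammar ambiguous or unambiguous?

Ambiguous

Witness: if p then if p then z else z

Derivation 1: E ⇒ if p then E else E ⇒ if p then if p then E else E ⇒ if p then if p then z else E ⇒ if p then if p then z else z
Derivation 2: E ⇒ if p then E ⇒ if p then if p then E else E ⇒ if p then if p then z else E ⇒ if p then if p then z else z

Two distinct leftmost derivations for the same string.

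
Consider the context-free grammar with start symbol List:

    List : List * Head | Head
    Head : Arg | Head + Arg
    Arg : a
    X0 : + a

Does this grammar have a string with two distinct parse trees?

Only List, Head, Arg are reachable from List; ignoring the rest: The grammar is stratified — List handles '*' (left-recursive), Head handles '+', Arg atoms. Each operator has a fixed associativity and precedence level, so every string has one parse.

Unambiguous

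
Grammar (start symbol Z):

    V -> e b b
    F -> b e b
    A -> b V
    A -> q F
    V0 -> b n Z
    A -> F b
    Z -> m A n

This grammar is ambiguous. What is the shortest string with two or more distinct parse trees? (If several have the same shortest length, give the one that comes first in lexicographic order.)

length 6: m b e b b n has 2 parse trees

Two derivations of m b e b b n:
  Z ⇒ m A n ⇒ m b V n ⇒ m b e b b n
  Z ⇒ m A n ⇒ m F b n ⇒ m b e b b n

m b e b b n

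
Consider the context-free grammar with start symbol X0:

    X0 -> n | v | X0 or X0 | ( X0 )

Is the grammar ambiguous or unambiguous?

Witness: n or n or n

Derivation 1: X0 ⇒ X0 or X0 ⇒ n or X0 ⇒ n or X0 or X0 ⇒ n or n or X0 ⇒ n or n or n
Derivation 2: X0 ⇒ X0 or X0 ⇒ X0 or X0 or X0 ⇒ n or X0 or X0 ⇒ n or n or X0 ⇒ n or n or n

Two distinct leftmost derivations for the same string.

Ambiguous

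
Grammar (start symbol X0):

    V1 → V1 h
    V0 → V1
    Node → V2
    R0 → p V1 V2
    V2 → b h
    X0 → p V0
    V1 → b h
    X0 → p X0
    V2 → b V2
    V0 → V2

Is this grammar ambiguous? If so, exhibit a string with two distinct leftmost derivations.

Ambiguous

Witness: p b h

Derivation 1: X0 ⇒ p V0 ⇒ p V1 ⇒ p b h
Derivation 2: X0 ⇒ p V0 ⇒ p V2 ⇒ p b h

Two distinct leftmost derivations for the same string.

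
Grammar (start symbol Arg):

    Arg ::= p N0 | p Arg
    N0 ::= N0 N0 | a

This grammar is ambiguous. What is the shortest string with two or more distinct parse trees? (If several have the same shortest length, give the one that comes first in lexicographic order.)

p a a a

length 2: no string has ≥2 trees
length 3: no string has ≥2 trees
length 4: p a a a has 2 parse trees

Two derivations of p a a a:
  Arg ⇒ p N0 ⇒ p N0 N0 ⇒ p N0 N0 N0 ⇒ p a N0 N0 ⇒ p a a N0 ⇒ p a a a
  Arg ⇒ p N0 ⇒ p N0 N0 ⇒ p a N0 ⇒ p a N0 N0 ⇒ p a a N0 ⇒ p a a a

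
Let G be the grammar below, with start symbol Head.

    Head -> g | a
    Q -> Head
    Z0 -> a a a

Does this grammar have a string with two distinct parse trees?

(Q, Z0 are unreachable from Head, so their rules don't affect L(Head).) The reachable rules are right-linear with at most one rule per (nonterminal, next-terminal) pair. Each input token forces the next rule, so parsing is deterministic.

Unambiguous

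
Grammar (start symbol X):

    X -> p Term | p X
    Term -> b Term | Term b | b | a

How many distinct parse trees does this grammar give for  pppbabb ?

Parse trees for pppbabb:
  [X p [X p [X p [Term b [Term [Term [Term a] b] b]]]]]
  [X p [X p [X p [Term [Term b [Term [Term a] b]] b]]]]
  [X p [X p [X p [Term [Term [Term b [Term a]] b] b]]]]

3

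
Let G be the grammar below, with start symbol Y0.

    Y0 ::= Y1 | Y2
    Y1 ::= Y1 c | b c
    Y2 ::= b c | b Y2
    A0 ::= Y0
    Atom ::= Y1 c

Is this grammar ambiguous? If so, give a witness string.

Witness: b c

Derivation 1: Y0 ⇒ Y1 ⇒ b c
Derivation 2: Y0 ⇒ Y2 ⇒ b c

Two distinct leftmost derivations for the same string.

Ambiguous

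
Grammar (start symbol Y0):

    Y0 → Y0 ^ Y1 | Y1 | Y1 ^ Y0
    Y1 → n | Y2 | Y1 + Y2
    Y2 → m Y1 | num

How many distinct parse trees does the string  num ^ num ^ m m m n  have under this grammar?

Parse trees for num ^ num ^ m m m n:
  [Y0 [Y0 [Y0 [Y1 [Y2 num]]] ^ [Y1 [Y2 num]]] ^ [Y1 [Y2 m [Y1 [Y2 m [Y1 [Y2 m [Y1 n]]]]]]]]
  [Y0 [Y0 [Y1 [Y2 num]] ^ [Y0 [Y1 [Y2 num]]]] ^ [Y1 [Y2 m [Y1 [Y2 m [Y1 [Y2 m [Y1 n]]]]]]]]
  [Y0 [Y1 [Y2 num]] ^ [Y0 [Y0 [Y1 [Y2 num]]] ^ [Y1 [Y2 m [Y1 [Y2 m [Y1 [Y2 m [Y1 n]]]]]]]]]
  [Y0 [Y1 [Y2 num]] ^ [Y0 [Y1 [Y2 num]] ^ [Y0 [Y1 [Y2 m [Y1 [Y2 m [Y1 [Y2 m [Y1 n]]]]]]]]]]

4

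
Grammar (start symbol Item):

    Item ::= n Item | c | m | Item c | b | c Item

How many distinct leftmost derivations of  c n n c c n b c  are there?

Parse trees for c n n c c n b c:
  [Item [Item c [Item n [Item n [Item c [Item c [Item n [Item b]]]]]]] c]
  [Item c [Item n [Item n [Item [Item c [Item c [Item n [Item b]]]] c]]]]
  [Item c [Item n [Item n [Item c [Item [Item c [Item n [Item b]]] c]]]]]
  [Item c [Item n [Item n [Item c [Item c [Item n [Item [Item b] c]]]]]]]
  [Item c [Item n [Item n [Item c [Item c [Item [Item n [Item b]] c]]]]]]
  [Item c [Item n [Item [Item n [Item c [Item c [Item n [Item b]]]]] c]]]
  [Item c [Item [Item n [Item n [Item c [Item c [Item n [Item b]]]]]] c]]

7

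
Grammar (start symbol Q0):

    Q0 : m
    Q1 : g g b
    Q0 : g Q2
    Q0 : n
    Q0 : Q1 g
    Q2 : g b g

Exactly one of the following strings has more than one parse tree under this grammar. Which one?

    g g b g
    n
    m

g g b g: 2 trees
n: 1 tree
m: 1 tree

g g b g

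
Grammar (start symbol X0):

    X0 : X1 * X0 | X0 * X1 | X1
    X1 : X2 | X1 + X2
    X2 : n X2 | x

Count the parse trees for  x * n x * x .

Parse trees for x * n x * x:
  [X0 [X1 [X2 x]] * [X0 [X1 [X2 n [X2 x]]] * [X0 [X1 [X2 x]]]]]
  [X0 [X1 [X2 x]] * [X0 [X0 [X1 [X2 n [X2 x]]]] * [X1 [X2 x]]]]
  [X0 [X0 [X1 [X2 x]] * [X0 [X1 [X2 n [X2 x]]]]] * [X1 [X2 x]]]
  [X0 [X0 [X0 [X1 [X2 x]]] * [X1 [X2 n [X2 x]]]] * [X1 [X2 x]]]

4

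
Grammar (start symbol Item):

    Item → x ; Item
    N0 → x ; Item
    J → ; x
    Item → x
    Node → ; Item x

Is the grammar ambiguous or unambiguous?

(J, Node, N0 are unreachable from Item, so their rules don't affect L(Item).) Right-recursive list with a separator: after each atom, whether the separator follows determines the rule. One parse per string.

Unambiguous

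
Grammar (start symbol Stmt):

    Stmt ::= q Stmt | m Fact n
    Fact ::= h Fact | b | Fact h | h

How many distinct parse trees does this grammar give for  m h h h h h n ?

Parse trees for m h h h h h n (showing first 6 of 16):
  [Stmt m [Fact h [Fact h [Fact h [Fact h [Fact h]]]]] n]
  [Stmt m [Fact h [Fact h [Fact h [Fact [Fact h] h]]]] n]
  [Stmt m [Fact h [Fact h [Fact [Fact h [Fact h]] h]]] n]
  [Stmt m [Fact h [Fact h [Fact [Fact [Fact h] h] h]]] n]
  [Stmt m [Fact h [Fact [Fact h [Fact h [Fact h]]] h]] n]
  [Stmt m [Fact h [Fact [Fact h [Fact [Fact h] h]] h]] n]

16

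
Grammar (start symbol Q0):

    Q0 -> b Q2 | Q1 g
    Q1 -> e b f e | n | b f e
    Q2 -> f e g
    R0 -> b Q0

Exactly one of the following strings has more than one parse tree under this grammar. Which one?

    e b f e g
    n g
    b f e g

b f e g

e b f e g: 1 tree
n g: 1 tree
b f e g: 2 trees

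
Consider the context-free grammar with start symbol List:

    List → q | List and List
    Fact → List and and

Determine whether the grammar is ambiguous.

Ambiguous

Witness: q and q and q

Derivation 1: List ⇒ List and List ⇒ q and List ⇒ q and List and List ⇒ q and q and List ⇒ q and q and q
Derivation 2: List ⇒ List and List ⇒ List and List and List ⇒ q and List and List ⇒ q and q and List ⇒ q and q and q

Two distinct leftmost derivations for the same string.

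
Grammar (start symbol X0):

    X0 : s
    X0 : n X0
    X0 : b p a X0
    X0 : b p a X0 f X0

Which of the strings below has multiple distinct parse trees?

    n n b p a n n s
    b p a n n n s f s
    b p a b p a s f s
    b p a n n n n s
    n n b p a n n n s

b p a b p a s f s

n n b p a n n s: 1 tree
b p a n n n s f s: 1 tree
b p a b p a s f s: 2 trees
b p a n n n n s: 1 tree
n n b p a n n n s: 1 tree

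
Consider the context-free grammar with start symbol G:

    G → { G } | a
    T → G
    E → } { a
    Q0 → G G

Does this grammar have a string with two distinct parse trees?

Only G is reachable from G; ignoring the rest: Each string is a nest of matched brackets around a single atom. An opening bracket forces the recursive rule; an atom forces the base rule.

Unambiguous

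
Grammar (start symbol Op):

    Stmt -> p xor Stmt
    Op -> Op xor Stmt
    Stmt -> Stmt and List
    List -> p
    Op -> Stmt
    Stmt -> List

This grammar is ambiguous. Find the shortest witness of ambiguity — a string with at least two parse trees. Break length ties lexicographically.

length 1: no string has ≥2 trees
length 3: p xor p has 2 parse trees

Two derivations of p xor p:
  Op ⇒ Op xor Stmt ⇒ Stmt xor Stmt ⇒ List xor Stmt ⇒ p xor Stmt ⇒ p xor List ⇒ p xor p
  Op ⇒ Stmt ⇒ p xor Stmt ⇒ p xor List ⇒ p xor p

p xor p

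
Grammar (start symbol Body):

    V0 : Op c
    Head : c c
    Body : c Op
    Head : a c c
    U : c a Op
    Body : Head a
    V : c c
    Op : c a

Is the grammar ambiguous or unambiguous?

Ambiguous

Witness: c c a

Derivation 1: Body ⇒ c Op ⇒ c c a
Derivation 2: Body ⇒ Head a ⇒ c c a

Two distinct leftmost derivations for the same string.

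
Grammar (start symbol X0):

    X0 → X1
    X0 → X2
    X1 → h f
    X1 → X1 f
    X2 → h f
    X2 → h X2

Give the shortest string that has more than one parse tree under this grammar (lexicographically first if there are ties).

h f

length 2: h f has 2 parse trees

Two derivations of h f:
  X0 ⇒ X1 ⇒ h f
  X0 ⇒ X2 ⇒ h f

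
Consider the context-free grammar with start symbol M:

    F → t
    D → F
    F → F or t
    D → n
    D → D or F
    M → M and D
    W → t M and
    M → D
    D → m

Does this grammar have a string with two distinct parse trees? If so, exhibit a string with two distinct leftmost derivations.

Ambiguous

Witness: t or t

Derivation 1: M ⇒ D ⇒ F ⇒ F or t ⇒ t or t
Derivation 2: M ⇒ D ⇒ D or F ⇒ F or F ⇒ t or F ⇒ t or t

Two distinct leftmost derivations for the same string.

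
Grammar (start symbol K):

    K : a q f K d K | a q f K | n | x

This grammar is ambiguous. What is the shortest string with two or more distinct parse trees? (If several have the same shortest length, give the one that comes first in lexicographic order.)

length 1: no string has ≥2 trees
length 4: no string has ≥2 trees
length 6: no string has ≥2 trees
length 7: no string has ≥2 trees
length 9: a q f a q f n d n has 2 parse trees

Two derivations of a q f a q f n d n:
  K ⇒ a q f K d K ⇒ a q f a q f K d K ⇒ a q f a q f n d K ⇒ a q f a q f n d n
  K ⇒ a q f K ⇒ a q f a q f K d K ⇒ a q f a q f n d K ⇒ a q f a q f n d n

a q f a q f n d n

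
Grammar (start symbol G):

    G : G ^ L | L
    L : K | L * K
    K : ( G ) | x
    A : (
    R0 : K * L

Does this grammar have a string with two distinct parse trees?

Unambiguous

(A, R0 are unreachable from G, so their rules don't affect L(G).) The grammar is stratified — G handles '^' (left-recursive), L handles '*', K atoms. Each operator has a fixed associativity and precedence level, so every string has one parse.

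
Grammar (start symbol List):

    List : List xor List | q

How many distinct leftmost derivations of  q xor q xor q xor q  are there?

Parse trees for q xor q xor q xor q:
  [List [List q] xor [List [List q] xor [List [List q] xor [List q]]]]
  [List [List q] xor [List [List [List q] xor [List q]] xor [List q]]]
  [List [List [List q] xor [List q]] xor [List [List q] xor [List q]]]
  [List [List [List q] xor [List [List q] xor [List q]]] xor [List q]]
  [List [List [List [List q] xor [List q]] xor [List q]] xor [List q]]

5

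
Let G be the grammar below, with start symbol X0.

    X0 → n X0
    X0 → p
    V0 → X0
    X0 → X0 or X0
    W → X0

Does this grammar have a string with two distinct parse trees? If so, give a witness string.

Witness: n p or p

Derivation 1: X0 ⇒ n X0 ⇒ n X0 or X0 ⇒ n p or X0 ⇒ n p or p
Derivation 2: X0 ⇒ X0 or X0 ⇒ n X0 or X0 ⇒ n p or X0 ⇒ n p or p

Two distinct leftmost derivations for the same string.

Ambiguous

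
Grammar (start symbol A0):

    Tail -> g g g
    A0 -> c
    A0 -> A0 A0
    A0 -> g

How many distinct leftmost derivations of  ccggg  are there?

Parse trees for ccggg (showing first 6 of 14):
  [A0 [A0 c] [A0 [A0 c] [A0 [A0 g] [A0 [A0 g] [A0 g]]]]]
  [A0 [A0 c] [A0 [A0 c] [A0 [A0 [A0 g] [A0 g]] [A0 g]]]]
  [A0 [A0 c] [A0 [A0 [A0 c] [A0 g]] [A0 [A0 g] [A0 g]]]]
  [A0 [A0 c] [A0 [A0 [A0 c] [A0 [A0 g] [A0 g]]] [A0 g]]]
  [A0 [A0 c] [A0 [A0 [A0 [A0 c] [A0 g]] [A0 g]] [A0 g]]]
  [A0 [A0 [A0 c] [A0 c]] [A0 [A0 g] [A0 [A0 g] [A0 g]]]]

14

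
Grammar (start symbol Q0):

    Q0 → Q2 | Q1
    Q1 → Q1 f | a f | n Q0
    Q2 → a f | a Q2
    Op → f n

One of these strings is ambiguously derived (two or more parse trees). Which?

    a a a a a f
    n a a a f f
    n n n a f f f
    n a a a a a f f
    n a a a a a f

a a a a a f: 1 tree
n a a a f f: 1 tree
n n n a f f f: 16 trees
n a a a a a f f: 1 tree
n a a a a a f: 1 tree

n n n a f f f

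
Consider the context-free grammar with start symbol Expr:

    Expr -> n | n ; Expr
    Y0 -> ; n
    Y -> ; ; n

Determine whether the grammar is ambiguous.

(Y0, Y are unreachable from Expr, so their rules don't affect L(Expr).) The reachable grammar is A → atom sep A | atom. Each atom is followed by either the separator (recurse) or end-of-string (stop) — no choice point.

Unambiguous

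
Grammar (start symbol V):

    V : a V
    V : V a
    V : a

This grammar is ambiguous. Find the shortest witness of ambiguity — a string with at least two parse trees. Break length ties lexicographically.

a a

length 1: no string has ≥2 trees
length 2: a a has 2 parse trees

Two derivations of a a:
  V ⇒ a V ⇒ a a
  V ⇒ V a ⇒ a a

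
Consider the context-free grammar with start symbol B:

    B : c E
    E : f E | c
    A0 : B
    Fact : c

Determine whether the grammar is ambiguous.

Unambiguous

(A0, Fact are unreachable from B, so their rules don't affect L(B).) Each reachable nonterminal has at most one production per leading terminal, and all productions are right-linear; the derivation is determined token-by-token.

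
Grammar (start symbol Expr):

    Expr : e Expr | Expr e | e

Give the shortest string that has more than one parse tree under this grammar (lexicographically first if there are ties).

e e

length 1: no string has ≥2 trees
length 2: e e has 2 parse trees

Two derivations of e e:
  Expr ⇒ e Expr ⇒ e e
  Expr ⇒ Expr e ⇒ e e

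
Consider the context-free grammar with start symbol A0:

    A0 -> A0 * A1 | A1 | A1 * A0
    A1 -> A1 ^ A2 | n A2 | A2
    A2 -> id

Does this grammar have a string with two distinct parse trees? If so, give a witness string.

Ambiguous

Witness: id * id

Derivation 1: A0 ⇒ A0 * A1 ⇒ A1 * A1 ⇒ A2 * A1 ⇒ id * A1 ⇒ id * A2 ⇒ id * id
Derivation 2: A0 ⇒ A1 * A0 ⇒ A2 * A0 ⇒ id * A0 ⇒ id * A1 ⇒ id * A2 ⇒ id * id

Two distinct leftmost derivations for the same string.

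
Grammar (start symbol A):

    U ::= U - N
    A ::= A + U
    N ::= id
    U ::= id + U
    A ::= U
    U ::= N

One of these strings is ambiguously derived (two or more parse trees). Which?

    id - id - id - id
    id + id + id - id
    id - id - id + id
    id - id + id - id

id - id - id - id: 1 tree
id + id + id - id: 7 trees
id - id - id + id: 1 tree
id - id + id - id: 1 tree

id + id + id - id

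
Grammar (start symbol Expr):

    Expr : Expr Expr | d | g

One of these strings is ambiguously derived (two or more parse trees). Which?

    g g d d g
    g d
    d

g g d d g

g g d d g: 14 trees
g d: 1 tree
d: 1 tree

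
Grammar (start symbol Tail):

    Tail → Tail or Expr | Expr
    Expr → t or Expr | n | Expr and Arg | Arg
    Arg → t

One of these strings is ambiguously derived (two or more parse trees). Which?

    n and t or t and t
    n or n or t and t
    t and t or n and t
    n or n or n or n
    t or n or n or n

t or n or n or n

n and t or t and t: 1 tree
n or n or t and t: 1 tree
t and t or n and t: 1 tree
n or n or n or n: 1 tree
t or n or n or n: 2 trees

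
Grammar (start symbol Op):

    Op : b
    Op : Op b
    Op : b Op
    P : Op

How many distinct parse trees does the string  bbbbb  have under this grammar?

Parse trees for bbbbb (showing first 6 of 16):
  [Op [Op [Op [Op [Op b] b] b] b] b]
  [Op [Op [Op [Op b [Op b]] b] b] b]
  [Op [Op [Op b [Op [Op b] b]] b] b]
  [Op [Op [Op b [Op b [Op b]]] b] b]
  [Op [Op b [Op [Op [Op b] b] b]] b]
  [Op [Op b [Op [Op b [Op b]] b]] b]

16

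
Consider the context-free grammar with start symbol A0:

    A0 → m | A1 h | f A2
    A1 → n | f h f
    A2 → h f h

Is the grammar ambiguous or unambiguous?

Ambiguous

Witness: f h f h

Derivation 1: A0 ⇒ A1 h ⇒ f h f h
Derivation 2: A0 ⇒ f A2 ⇒ f h f h

Two distinct leftmost derivations for the same string.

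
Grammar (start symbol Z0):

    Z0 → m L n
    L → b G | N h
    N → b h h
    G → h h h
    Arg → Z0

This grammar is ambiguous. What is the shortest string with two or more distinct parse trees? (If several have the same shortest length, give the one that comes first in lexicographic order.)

length 6: m b h h h n has 2 parse trees

Two derivations of m b h h h n:
  Z0 ⇒ m L n ⇒ m b G n ⇒ m b h h h n
  Z0 ⇒ m L n ⇒ m N h n ⇒ m b h h h n

m b h h h n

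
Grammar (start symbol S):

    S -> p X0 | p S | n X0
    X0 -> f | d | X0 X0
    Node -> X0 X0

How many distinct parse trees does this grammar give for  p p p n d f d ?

Parse trees for p p p n d f d:
  [S p [S p [S p [S n [X0 [X0 d] [X0 [X0 f] [X0 d]]]]]]]
  [S p [S p [S p [S n [X0 [X0 [X0 d] [X0 f]] [X0 d]]]]]]

2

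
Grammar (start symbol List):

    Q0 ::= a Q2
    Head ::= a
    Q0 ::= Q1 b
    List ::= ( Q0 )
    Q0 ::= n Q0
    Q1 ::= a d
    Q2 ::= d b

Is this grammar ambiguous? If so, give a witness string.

Witness: ( a d b )

Derivation 1: List ⇒ ( Q0 ) ⇒ ( a Q2 ) ⇒ ( a d b )
Derivation 2: List ⇒ ( Q0 ) ⇒ ( Q1 b ) ⇒ ( a d b )

Two distinct leftmost derivations for the same string.

Ambiguous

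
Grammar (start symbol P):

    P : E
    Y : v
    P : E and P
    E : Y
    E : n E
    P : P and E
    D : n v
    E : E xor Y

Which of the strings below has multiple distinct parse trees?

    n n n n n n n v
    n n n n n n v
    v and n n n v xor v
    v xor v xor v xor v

n n n n n n n v: 1 tree
n n n n n n v: 1 tree
v and n n n v xor v: 8 trees
v xor v xor v xor v: 1 tree

v and n n n v xor v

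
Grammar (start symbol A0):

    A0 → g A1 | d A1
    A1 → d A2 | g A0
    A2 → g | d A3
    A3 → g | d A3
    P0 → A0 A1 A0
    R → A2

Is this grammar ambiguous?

Unambiguous

(P0, R are unreachable from A0, so their rules don't affect L(A0).) The reachable rules are right-linear with at most one rule per (nonterminal, next-terminal) pair. Each input token forces the next rule, so parsing is deterministic.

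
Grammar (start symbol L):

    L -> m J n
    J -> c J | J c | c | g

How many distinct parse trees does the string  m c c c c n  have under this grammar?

8

Parse trees for m c c c c n:
  [L m [J c [J c [J c [J c]]]] n]
  [L m [J c [J c [J [J c] c]]] n]
  [L m [J c [J [J c [J c]] c]] n]
  [L m [J c [J [J [J c] c] c]] n]
  [L m [J [J c [J c [J c]]] c] n]
  [L m [J [J c [J [J c] c]] c] n]
  [L m [J [J [J c [J c]] c] c] n]
  [L m [J [J [J [J c] c] c] c] n]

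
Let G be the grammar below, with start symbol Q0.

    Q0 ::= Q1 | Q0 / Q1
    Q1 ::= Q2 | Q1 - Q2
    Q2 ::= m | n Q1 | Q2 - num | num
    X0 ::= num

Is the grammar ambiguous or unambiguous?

Witness: m - num

Derivation 1: Q0 ⇒ Q1 ⇒ Q2 ⇒ Q2 - num ⇒ m - num
Derivation 2: Q0 ⇒ Q1 ⇒ Q1 - Q2 ⇒ Q2 - Q2 ⇒ m - Q2 ⇒ m - num

Two distinct leftmost derivations for the same string.

Ambiguous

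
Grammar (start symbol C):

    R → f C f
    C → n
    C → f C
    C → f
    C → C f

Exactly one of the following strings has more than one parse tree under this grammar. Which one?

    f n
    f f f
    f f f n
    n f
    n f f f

f f f

f n: 1 tree
f f f: 4 trees
f f f n: 1 tree
n f: 1 tree
n f f f: 1 tree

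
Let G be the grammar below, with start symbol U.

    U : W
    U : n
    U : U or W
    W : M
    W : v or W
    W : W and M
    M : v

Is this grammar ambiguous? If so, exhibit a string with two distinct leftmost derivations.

Witness: v or v

Derivation 1: U ⇒ W ⇒ v or W ⇒ v or M ⇒ v or v
Derivation 2: U ⇒ U or W ⇒ W or W ⇒ M or W ⇒ v or W ⇒ v or M ⇒ v or v

Two distinct leftmost derivations for the same string.

Ambiguous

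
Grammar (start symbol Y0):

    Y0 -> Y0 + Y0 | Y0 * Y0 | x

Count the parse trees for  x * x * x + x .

5

Parse trees for x * x * x + x:
  [Y0 [Y0 [Y0 x] * [Y0 [Y0 x] * [Y0 x]]] + [Y0 x]]
  [Y0 [Y0 [Y0 [Y0 x] * [Y0 x]] * [Y0 x]] + [Y0 x]]
  [Y0 [Y0 x] * [Y0 [Y0 [Y0 x] * [Y0 x]] + [Y0 x]]]
  [Y0 [Y0 x] * [Y0 [Y0 x] * [Y0 [Y0 x] + [Y0 x]]]]
  [Y0 [Y0 [Y0 x] * [Y0 x]] * [Y0 [Y0 x] + [Y0 x]]]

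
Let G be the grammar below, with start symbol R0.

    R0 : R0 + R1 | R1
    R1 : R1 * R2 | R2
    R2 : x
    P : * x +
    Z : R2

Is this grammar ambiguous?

(P, Z are unreachable from R0, so their rules don't affect L(R0).) This is a standard precedence ladder (R0 over R1 over R2), with each level left-recursive on its own operator ('+' at R0, '*' at R1). That structure is LR(1), hence unambiguous.

Unambiguous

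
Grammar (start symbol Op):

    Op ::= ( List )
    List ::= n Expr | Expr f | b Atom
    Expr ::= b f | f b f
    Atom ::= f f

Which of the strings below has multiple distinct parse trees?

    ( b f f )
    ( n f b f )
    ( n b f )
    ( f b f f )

( b f f ): 2 trees
( n f b f ): 1 tree
( n b f ): 1 tree
( f b f f ): 1 tree

( b f f )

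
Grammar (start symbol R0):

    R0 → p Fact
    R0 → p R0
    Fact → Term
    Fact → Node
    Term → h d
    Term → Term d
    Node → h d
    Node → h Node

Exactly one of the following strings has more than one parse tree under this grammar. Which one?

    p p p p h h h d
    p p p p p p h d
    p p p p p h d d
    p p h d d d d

p p p p p p h d

p p p p h h h d: 1 tree
p p p p p p h d: 2 trees
p p p p p h d d: 1 tree
p p h d d d d: 1 tree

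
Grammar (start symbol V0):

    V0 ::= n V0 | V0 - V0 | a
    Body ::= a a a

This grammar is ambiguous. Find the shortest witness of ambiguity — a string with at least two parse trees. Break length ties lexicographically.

n a - a

length 1: no string has ≥2 trees
length 2: no string has ≥2 trees
length 3: no string has ≥2 trees
length 4: n a - a has 2 parse trees

Two derivations of n a - a:
  V0 ⇒ n V0 ⇒ n V0 - V0 ⇒ n a - V0 ⇒ n a - a
  V0 ⇒ V0 - V0 ⇒ n V0 - V0 ⇒ n a - V0 ⇒ n a - a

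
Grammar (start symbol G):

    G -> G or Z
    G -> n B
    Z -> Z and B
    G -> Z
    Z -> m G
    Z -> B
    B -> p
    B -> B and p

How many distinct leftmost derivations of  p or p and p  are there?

Parse trees for p or p and p:
  [G [G [Z [B p]]] or [Z [Z [B p]] and [B p]]]
  [G [G [Z [B p]]] or [Z [B [B p] and p]]]

2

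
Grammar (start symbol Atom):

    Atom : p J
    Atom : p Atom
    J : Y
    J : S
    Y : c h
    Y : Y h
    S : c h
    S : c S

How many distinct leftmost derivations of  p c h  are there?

Parse trees for p c h:
  [Atom p [J [Y c h]]]
  [Atom p [J [S c h]]]

2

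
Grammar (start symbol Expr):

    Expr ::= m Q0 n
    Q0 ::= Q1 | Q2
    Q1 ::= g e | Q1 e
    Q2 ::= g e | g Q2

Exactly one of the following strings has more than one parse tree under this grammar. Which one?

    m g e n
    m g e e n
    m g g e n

m g e n

m g e n: 2 trees
m g e e n: 1 tree
m g g e n: 1 tree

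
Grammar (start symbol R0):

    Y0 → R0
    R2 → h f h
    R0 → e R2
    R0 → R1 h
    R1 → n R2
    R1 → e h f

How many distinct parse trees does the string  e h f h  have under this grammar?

2

Parse trees for e h f h:
  [R0 e [R2 h f h]]
  [R0 [R1 e h f] h]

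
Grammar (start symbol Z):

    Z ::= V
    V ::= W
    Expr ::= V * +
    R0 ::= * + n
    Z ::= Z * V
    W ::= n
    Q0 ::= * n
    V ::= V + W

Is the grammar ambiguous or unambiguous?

Unambiguous

(Q0, Expr, R0 are unreachable from Z, so their rules don't affect L(Z).) The grammar is stratified — Z handles '*' (left-recursive), V handles '+', W atoms. Each operator has a fixed associativity and precedence level, so every string has one parse.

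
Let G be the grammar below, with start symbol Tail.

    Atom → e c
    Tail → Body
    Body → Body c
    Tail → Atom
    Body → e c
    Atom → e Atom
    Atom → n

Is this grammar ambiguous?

Witness: e c

Derivation 1: Tail ⇒ Body ⇒ e c
Derivation 2: Tail ⇒ Atom ⇒ e c

Two distinct leftmost derivations for the same string.

Ambiguous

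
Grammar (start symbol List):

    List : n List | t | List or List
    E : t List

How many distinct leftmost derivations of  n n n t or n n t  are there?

Parse trees for n n n t or n n t:
  [List n [List n [List n [List [List t] or [List n [List n [List t]]]]]]]
  [List n [List n [List [List n [List t]] or [List n [List n [List t]]]]]]
  [List n [List [List n [List n [List t]]] or [List n [List n [List t]]]]]
  [List [List n [List n [List n [List t]]]] or [List n [List n [List t]]]]

4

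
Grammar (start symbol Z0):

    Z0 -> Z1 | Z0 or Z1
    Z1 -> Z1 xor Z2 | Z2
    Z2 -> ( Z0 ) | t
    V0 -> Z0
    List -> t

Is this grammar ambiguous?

Unambiguous

(V0, List are unreachable from Z0, so their rules don't affect L(Z0).) This is a standard precedence ladder (Z0 over Z1 over Z2), with each level left-recursive on its own operator ('or' at Z0, 'xor' at Z1). That structure is LR(1), hence unambiguous.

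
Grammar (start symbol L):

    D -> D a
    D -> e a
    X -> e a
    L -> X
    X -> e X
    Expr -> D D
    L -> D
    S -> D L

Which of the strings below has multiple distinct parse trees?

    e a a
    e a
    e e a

e a

e a a: 1 tree
e a: 2 trees
e e a: 1 tree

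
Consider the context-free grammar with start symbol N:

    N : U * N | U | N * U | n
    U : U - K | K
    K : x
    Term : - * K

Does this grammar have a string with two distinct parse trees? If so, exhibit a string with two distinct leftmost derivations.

Witness: x * x

Derivation 1: N ⇒ U * N ⇒ K * N ⇒ x * N ⇒ x * U ⇒ x * K ⇒ x * x
Derivation 2: N ⇒ N * U ⇒ U * U ⇒ K * U ⇒ x * U ⇒ x * K ⇒ x * x

Two distinct leftmost derivations for the same string.

Ambiguous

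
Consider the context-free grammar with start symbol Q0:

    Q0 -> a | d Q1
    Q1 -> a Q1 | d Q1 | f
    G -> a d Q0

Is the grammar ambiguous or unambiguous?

Unambiguous

Only Q0, Q1 are reachable from Q0; ignoring the rest: Restricted to the reachable nonterminals, every rule has the form A → t or A → t B, and no two rules for the same A share a first terminal. The grammar encodes a DFA — one run per string.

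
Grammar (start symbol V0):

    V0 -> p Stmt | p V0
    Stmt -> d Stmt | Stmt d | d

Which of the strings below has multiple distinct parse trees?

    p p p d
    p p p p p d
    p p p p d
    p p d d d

p p p d: 1 tree
p p p p p d: 1 tree
p p p p d: 1 tree
p p d d d: 4 trees

p p d d d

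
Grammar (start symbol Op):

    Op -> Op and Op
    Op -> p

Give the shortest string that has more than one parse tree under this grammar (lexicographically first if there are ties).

p and p and p

length 1: no string has ≥2 trees
length 3: no string has ≥2 trees
length 5: p and p and p has 2 parse trees

Two derivations of p and p and p:
  Op ⇒ Op and Op ⇒ Op and Op and Op ⇒ p and Op and Op ⇒ p and p and Op ⇒ p and p and p
  Op ⇒ Op and Op ⇒ p and Op ⇒ p and Op and Op ⇒ p and p and Op ⇒ p and p and p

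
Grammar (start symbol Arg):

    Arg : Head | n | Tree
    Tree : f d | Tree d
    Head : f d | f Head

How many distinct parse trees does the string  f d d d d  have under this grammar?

1

Parse trees for f d d d d:
  [Arg [Tree [Tree [Tree [Tree f d] d] d] d]]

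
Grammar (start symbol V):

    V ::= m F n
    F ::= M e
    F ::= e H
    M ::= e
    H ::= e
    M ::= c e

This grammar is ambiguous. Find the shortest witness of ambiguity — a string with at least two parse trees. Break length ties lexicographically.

length 4: m e e n has 2 parse trees

Two derivations of m e e n:
  V ⇒ m F n ⇒ m M e n ⇒ m e e n
  V ⇒ m F n ⇒ m e H n ⇒ m e e n

m e e n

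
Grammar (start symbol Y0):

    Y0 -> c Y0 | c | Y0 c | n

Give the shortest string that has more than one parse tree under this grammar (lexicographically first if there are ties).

length 1: no string has ≥2 trees
length 2: c c has 2 parse trees

Two derivations of c c:
  Y0 ⇒ c Y0 ⇒ c c
  Y0 ⇒ Y0 c ⇒ c c

c c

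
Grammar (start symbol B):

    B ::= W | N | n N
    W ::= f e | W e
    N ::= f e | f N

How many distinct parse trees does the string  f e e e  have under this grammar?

1

Parse trees for f e e e:
  [B [W [W [W f e] e] e]]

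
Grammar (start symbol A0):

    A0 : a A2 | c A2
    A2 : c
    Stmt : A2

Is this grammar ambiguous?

Only A0, A2 are reachable from A0; ignoring the rest: Each reachable nonterminal has at most one production per leading terminal, and all productions are right-linear; the derivation is determined token-by-token.

Unambiguous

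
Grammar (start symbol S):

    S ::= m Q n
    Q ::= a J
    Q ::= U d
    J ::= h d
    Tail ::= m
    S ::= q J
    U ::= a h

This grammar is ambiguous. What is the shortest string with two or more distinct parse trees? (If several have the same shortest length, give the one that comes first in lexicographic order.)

length 3: no string has ≥2 trees
length 5: m a h d n has 2 parse trees

Two derivations of m a h d n:
  S ⇒ m Q n ⇒ m a J n ⇒ m a h d n
  S ⇒ m Q n ⇒ m U d n ⇒ m a h d n

m a h d n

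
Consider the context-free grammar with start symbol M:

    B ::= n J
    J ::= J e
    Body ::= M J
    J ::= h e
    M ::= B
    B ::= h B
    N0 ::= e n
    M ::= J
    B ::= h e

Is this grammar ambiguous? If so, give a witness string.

Ambiguous

Witness: h e

Derivation 1: M ⇒ B ⇒ h e
Derivation 2: M ⇒ J ⇒ h e

Two distinct leftmost derivations for the same string.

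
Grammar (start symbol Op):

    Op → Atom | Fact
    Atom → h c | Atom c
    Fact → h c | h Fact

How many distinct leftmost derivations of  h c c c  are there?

1

Parse trees for h c c c:
  [Op [Atom [Atom [Atom h c] c] c]]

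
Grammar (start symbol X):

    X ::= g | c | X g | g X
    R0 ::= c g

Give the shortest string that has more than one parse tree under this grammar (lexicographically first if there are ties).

length 1: no string has ≥2 trees
length 2: g g has 2 parse trees

Two derivations of g g:
  X ⇒ X g ⇒ g g
  X ⇒ g X ⇒ g g

g g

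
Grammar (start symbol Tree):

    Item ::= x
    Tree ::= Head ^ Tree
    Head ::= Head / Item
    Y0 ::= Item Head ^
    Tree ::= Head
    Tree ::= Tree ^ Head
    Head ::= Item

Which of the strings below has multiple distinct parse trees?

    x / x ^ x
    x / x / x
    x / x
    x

x / x ^ x: 2 trees
x / x / x: 1 tree
x / x: 1 tree
x: 1 tree

x / x ^ x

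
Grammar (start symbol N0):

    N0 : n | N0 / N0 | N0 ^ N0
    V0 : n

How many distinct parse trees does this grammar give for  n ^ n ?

Parse trees for n ^ n:
  [N0 [N0 n] ^ [N0 n]]

1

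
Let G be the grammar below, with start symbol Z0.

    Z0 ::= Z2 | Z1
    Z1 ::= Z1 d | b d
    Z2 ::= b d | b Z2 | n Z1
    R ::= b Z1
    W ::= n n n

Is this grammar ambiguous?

Ambiguous

Witness: b d

Derivation 1: Z0 ⇒ Z2 ⇒ b d
Derivation 2: Z0 ⇒ Z1 ⇒ b d

Two distinct leftmost derivations for the same string.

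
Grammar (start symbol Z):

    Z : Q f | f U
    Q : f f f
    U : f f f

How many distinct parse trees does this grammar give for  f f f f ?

Parse trees for f f f f:
  [Z [Q f f f] f]
  [Z f [U f f f]]

2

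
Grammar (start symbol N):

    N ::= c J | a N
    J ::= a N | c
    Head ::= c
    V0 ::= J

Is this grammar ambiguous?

Unambiguous

Only N, J are reachable from N; ignoring the rest: Restricted to the reachable nonterminals, every rule has the form A → t or A → t B, and no two rules for the same A share a first terminal. The grammar encodes a DFA — one run per string.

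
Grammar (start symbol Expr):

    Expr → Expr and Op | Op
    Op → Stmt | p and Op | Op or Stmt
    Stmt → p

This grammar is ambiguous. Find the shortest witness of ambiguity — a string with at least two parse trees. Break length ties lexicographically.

p and p

length 1: no string has ≥2 trees
length 3: p and p has 2 parse trees

Two derivations of p and p:
  Expr ⇒ Expr and Op ⇒ Op and Op ⇒ Stmt and Op ⇒ p and Op ⇒ p and Stmt ⇒ p and p
  Expr ⇒ Op ⇒ p and Op ⇒ p and Stmt ⇒ p and p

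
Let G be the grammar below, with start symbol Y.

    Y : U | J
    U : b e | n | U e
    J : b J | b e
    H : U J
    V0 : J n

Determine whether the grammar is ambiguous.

Witness: b e

Derivation 1: Y ⇒ U ⇒ b e
Derivation 2: Y ⇒ J ⇒ b e

Two distinct leftmost derivations for the same string.

Ambiguous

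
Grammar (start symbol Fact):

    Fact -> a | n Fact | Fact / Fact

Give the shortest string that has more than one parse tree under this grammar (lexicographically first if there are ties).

length 1: no string has ≥2 trees
length 2: no string has ≥2 trees
length 3: no string has ≥2 trees
length 4: n a / a has 2 parse trees

Two derivations of n a / a:
  Fact ⇒ n Fact ⇒ n Fact / Fact ⇒ n a / Fact ⇒ n a / a
  Fact ⇒ Fact / Fact ⇒ n Fact / Fact ⇒ n a / Fact ⇒ n a / a

n a / a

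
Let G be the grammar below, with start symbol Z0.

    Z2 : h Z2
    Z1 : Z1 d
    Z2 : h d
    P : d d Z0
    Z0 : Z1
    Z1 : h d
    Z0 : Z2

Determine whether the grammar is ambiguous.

Ambiguous

Witness: h d

Derivation 1: Z0 ⇒ Z1 ⇒ h d
Derivation 2: Z0 ⇒ Z2 ⇒ h d

Two distinct leftmost derivations for the same string.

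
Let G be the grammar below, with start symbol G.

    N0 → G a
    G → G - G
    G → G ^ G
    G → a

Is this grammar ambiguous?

Witness: a - a - a

Derivation 1: G ⇒ G - G ⇒ G - G - G ⇒ a - G - G ⇒ a - a - G ⇒ a - a - a
Derivation 2: G ⇒ G - G ⇒ a - G ⇒ a - G - G ⇒ a - a - G ⇒ a - a - a

Two distinct leftmost derivations for the same string.

Ambiguous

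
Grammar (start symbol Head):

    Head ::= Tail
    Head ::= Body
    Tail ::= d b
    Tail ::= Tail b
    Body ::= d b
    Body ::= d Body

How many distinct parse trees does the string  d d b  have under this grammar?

1

Parse trees for d d b:
  [Head [Body d [Body d b]]]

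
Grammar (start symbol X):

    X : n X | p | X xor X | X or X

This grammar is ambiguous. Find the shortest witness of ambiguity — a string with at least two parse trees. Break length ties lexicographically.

n p or p

length 1: no string has ≥2 trees
length 2: no string has ≥2 trees
length 3: no string has ≥2 trees
length 4: n p or p has 2 parse trees

Two derivations of n p or p:
  X ⇒ n X ⇒ n X or X ⇒ n p or X ⇒ n p or p
  X ⇒ X or X ⇒ n X or X ⇒ n p or X ⇒ n p or p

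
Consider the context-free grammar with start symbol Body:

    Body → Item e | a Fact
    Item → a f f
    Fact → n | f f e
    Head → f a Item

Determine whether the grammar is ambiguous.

Witness: a f f e

Derivation 1: Body ⇒ Item e ⇒ a f f e
Derivation 2: Body ⇒ a Fact ⇒ a f f e

Two distinct leftmost derivations for the same string.

Ambiguous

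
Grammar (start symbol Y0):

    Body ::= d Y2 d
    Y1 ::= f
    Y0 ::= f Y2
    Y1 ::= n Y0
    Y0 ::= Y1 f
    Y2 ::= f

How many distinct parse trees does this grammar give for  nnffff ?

2

Parse trees for nnffff:
  [Y0 [Y1 n [Y0 [Y1 n [Y0 f [Y2 f]]] f]] f]
  [Y0 [Y1 n [Y0 [Y1 n [Y0 [Y1 f] f]] f]] f]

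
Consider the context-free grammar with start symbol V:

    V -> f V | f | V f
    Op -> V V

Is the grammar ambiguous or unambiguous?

Witness: f f

Derivation 1: V ⇒ f V ⇒ f f
Derivation 2: V ⇒ V f ⇒ f f

Two distinct leftmost derivations for the same string.

Ambiguous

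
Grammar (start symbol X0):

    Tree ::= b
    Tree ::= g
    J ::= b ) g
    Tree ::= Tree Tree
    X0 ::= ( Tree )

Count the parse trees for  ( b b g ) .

2

Parse trees for ( b b g ):
  [X0 ( [Tree [Tree b] [Tree [Tree b] [Tree g]]] )]
  [X0 ( [Tree [Tree [Tree b] [Tree b]] [Tree g]] )]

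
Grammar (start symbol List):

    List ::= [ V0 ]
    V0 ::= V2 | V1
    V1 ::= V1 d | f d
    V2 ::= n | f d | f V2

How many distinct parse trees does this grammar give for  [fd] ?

2

Parse trees for [fd]:
  [List [ [V0 [V2 f d]] ]]
  [List [ [V0 [V1 f d]] ]]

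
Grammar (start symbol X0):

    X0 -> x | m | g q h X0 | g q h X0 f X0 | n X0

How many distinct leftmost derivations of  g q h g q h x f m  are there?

Parse trees for g q h g q h x f m:
  [X0 g q h [X0 g q h [X0 x] f [X0 m]]]
  [X0 g q h [X0 g q h [X0 x]] f [X0 m]]

2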